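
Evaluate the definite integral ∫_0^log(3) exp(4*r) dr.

Let u = exp(r), so du = exp(r) dr. When r = 0, u = 1; when r = log(3), u = 3.
The integral becomes ∫ u**3 du from 1 to 3, with antiderivative u**4/4.
Back in r: F(r) = exp(4*r)/4.
Then F(log(3)) - F(0) = (81/4) - (1/4) = 20.

20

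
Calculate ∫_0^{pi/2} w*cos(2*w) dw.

Integrate by parts once (u = w, dv = cos(2*w) dw).
An antiderivative is F(w) = w*sin(2*w)/2 + cos(2*w)/4.
Then F(pi/2) - F(0) = (-1/4) - (1/4) = -1/2.

-1/2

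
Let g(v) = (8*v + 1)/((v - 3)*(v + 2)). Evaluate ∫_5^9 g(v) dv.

-3*log(7) + 5*log(3) + 3*log(11)

Factor the denominator: v**2 - v - 6 = (v + 2)(v - 3).
Partial fractions: (8*v + 1)/((v - 3)*(v + 2)) = 3/(v + 2) + 5/(v - 3).
An antiderivative is F(v) = 5*log(v - 3) + 3*log(v + 2).
Then F(9) - F(5) = (5*log(2) + 5*log(3) + 3*log(11)) - (5*log(2) + 3*log(7)) = -3*log(7) + 5*log(3) + 3*log(11).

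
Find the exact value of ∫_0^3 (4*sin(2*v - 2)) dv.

Let u = 2*v - 2, so du = 2 dv. When v = 0, u = -2; when v = 3, u = 4.
The integral becomes 2·∫ sin(u) du from -2 to 4, with antiderivative -2*cos(u).
Back in v: F(v) = -2*cos(2*v - 2).
Then F(3) - F(0) = (-2*cos(4)) - (-2*cos(2)) = 2*cos(2) - 2*cos(4).

2*cos(2) - 2*cos(4)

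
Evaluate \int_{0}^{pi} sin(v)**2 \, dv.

Use the identity sin^2(v) = (1 - cos(2*v))/2.
An antiderivative is F(v) = v/2 - sin(2*v)/4.
Then F(pi) - F(0) = (pi/2) - (0) = pi/2.

pi/2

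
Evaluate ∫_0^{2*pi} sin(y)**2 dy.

Use the identity sin^2(y) = (1 - cos(2*y))/2.
An antiderivative is F(y) = y/2 - sin(2*y)/4.
Then F(2*pi) - F(0) = (pi) - (0) = pi.

pi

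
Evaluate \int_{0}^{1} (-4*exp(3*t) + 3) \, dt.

An antiderivative is F(t) = -4*exp(3*t)/3 + 3*t.
Then F(1) - F(0) = (3 - 4*exp(3)/3) - (-4/3) = 13/3 - 4*exp(3)/3.

13/3 - 4*exp(3)/3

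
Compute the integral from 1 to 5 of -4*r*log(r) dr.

24 - 50*log(5)

Integrate by parts once (u = ln r, dv = -4*r dr).
An antiderivative is F(r) = -r**2*(2*log(r) - 1).
Then F(5) - F(1) = (25 - 50*log(5)) - (1) = 24 - 50*log(5).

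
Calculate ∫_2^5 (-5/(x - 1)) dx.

-10*log(2)

An antiderivative is F(x) = -5*log(x - 1).
Then F(5) - F(2) = (-10*log(2)) - (0) = -10*log(2).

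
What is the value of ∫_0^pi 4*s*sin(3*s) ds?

Integrate by parts once (u = s, dv = 4*sin(3*s) ds).
An antiderivative is F(s) = -4*s*cos(3*s)/3 + 4*sin(3*s)/9.
Then F(pi) - F(0) = (4*pi/3) - (0) = 4*pi/3.

4*pi/3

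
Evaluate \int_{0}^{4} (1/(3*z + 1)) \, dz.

An antiderivative is F(z) = log(3*z + 1)/3.
Then F(4) - F(0) = (log(13)/3) - (0) = log(13)/3.

log(13)/3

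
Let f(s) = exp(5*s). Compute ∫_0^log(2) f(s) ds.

31/5

Let u = exp(s), so du = exp(s) ds. When s = 0, u = 1; when s = log(2), u = 2.
The integral becomes ∫ u**4 du from 1 to 2, with antiderivative u**5/5.
Back in s: F(s) = exp(5*s)/5.
Then F(log(2)) - F(0) = (32/5) - (1/5) = 31/5.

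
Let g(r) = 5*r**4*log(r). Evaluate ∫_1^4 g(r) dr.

-1023/5 + 2048*log(2)

Integrate by parts once (u = ln r, dv = 5*r**4 dr).
An antiderivative is F(r) = r**5*(5*log(r) - 1)/5.
Then F(4) - F(1) = (-1024/5 + 2048*log(2)) - (-1/5) = -1023/5 + 2048*log(2).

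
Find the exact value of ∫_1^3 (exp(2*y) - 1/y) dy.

An antiderivative is F(y) = exp(2*y)/2 - log(y).
Then F(3) - F(1) = (-log(3) + exp(6)/2) - (exp(2)/2) = -exp(2)/2 - log(3) + exp(6)/2.

-exp(2)/2 - log(3) + exp(6)/2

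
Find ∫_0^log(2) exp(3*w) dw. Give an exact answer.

7/3

Let u = exp(w), so du = exp(w) dw. When w = 0, u = 1; when w = log(2), u = 2.
The integral becomes ∫ u**2 du from 1 to 2, with antiderivative u**3/3.
Back in w: F(w) = exp(3*w)/3.
Then F(log(2)) - F(0) = (8/3) - (1/3) = 7/3.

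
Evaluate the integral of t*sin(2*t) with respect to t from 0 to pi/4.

Integrate by parts once (u = t, dv = sin(2*t) dt).
An antiderivative is F(t) = -t*cos(2*t)/2 + sin(2*t)/4.
Then F(pi/4) - F(0) = (1/4) - (0) = 1/4.

1/4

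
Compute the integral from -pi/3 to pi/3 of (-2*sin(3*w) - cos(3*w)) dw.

An antiderivative is F(w) = -sin(3*w)/3 + 2*cos(3*w)/3.
Then F(pi/3) - F(-pi/3) = (-2/3) - (-2/3) = 0.

0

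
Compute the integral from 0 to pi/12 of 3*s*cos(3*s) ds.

-1/3 + sqrt(2)*pi/24 + sqrt(2)/6

Integrate by parts once (u = s, dv = 3*cos(3*s) ds).
An antiderivative is F(s) = s*sin(3*s) + cos(3*s)/3.
Then F(pi/12) - F(0) = (sqrt(2)*(pi + 4)/24) - (1/3) = -1/3 + sqrt(2)*pi/24 + sqrt(2)/6.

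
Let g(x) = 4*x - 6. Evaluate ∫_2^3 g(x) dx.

By the power rule, an antiderivative is F(x) = 2*x**2 - 6*x.
Then F(3) - F(2) = (0) - (-4) = 4.

4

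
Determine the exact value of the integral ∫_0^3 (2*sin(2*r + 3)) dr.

cos(3) - cos(9)

Let u = 2*r + 3, so du = 2 dr. When r = 0, u = 3; when r = 3, u = 9.
The integral becomes ∫ sin(u) du from 3 to 9, with antiderivative -cos(u).
Back in r: F(r) = -cos(2*r + 3).
Then F(3) - F(0) = (-cos(9)) - (-cos(3)) = cos(3) - cos(9).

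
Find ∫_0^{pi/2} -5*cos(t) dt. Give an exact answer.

An antiderivative is F(t) = -5*sin(t).
Then F(pi/2) - F(0) = (-5) - (0) = -5.

-5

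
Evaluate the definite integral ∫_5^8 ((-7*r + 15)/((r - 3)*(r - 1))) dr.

Factor the denominator: r**2 - 4*r + 3 = (r - 1)(r - 3).
Partial fractions: (-7*r + 15)/((r - 3)*(r - 1)) = -4/(r - 1) - 3/(r - 3).
An antiderivative is F(r) = -3*log(r - 3) - 4*log(r - 1).
Then F(8) - F(5) = (-4*log(7) - 3*log(5)) - (-11*log(2)) = -4*log(7) - 3*log(5) + 11*log(2).

-4*log(7) - 3*log(5) + 11*log(2)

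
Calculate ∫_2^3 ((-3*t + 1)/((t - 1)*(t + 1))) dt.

Factor the denominator: t**2 - 1 = (t + 1)(t - 1).
Partial fractions: (-3*t + 1)/((t - 1)*(t + 1)) = -2/(t + 1) - 1/(t - 1).
An antiderivative is F(t) = -log(t - 1) - 2*log(t + 1).
Then F(3) - F(2) = (-log(32)) - (-log(9)) = log(9/32).

log(9/32)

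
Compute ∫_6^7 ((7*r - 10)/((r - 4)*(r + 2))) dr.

-15*log(2) + 11*log(3)

Factor the denominator: r**2 - 2*r - 8 = (r + 2)(r - 4).
Partial fractions: (7*r - 10)/((r - 4)*(r + 2)) = 4/(r + 2) + 3/(r - 4).
An antiderivative is F(r) = 3*log(r - 4) + 4*log(r + 2).
Then F(7) - F(6) = (11*log(3)) - (15*log(2)) = -15*log(2) + 11*log(3).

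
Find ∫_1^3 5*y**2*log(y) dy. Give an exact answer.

-130/9 + 45*log(3)

Integrate by parts once (u = ln y, dv = 5*y**2 dy).
An antiderivative is F(y) = 5*y**3*(3*log(y) - 1)/9.
Then F(3) - F(1) = (-15 + 45*log(3)) - (-5/9) = -130/9 + 45*log(3).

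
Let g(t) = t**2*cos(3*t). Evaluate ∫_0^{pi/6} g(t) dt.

-2/27 + pi**2/108

Integrate by parts twice (u = t^2, dv = cos(3*t) dt).
An antiderivative is F(t) = t**2*sin(3*t)/3 + 2*t*cos(3*t)/9 - 2*sin(3*t)/27.
Then F(pi/6) - F(0) = (-2/27 + pi**2/108) - (0) = -2/27 + pi**2/108.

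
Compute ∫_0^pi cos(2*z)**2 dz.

pi/2

Use the identity cos^2(2*z) = (1 + cos(4*z))/2.
An antiderivative is F(z) = z/2 + sin(4*z)/8.
Then F(pi) - F(0) = (pi/2) - (0) = pi/2.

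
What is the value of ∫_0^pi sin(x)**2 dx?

pi/2

Use the identity sin^2(x) = (1 - cos(2*x))/2.
An antiderivative is F(x) = x/2 - sin(2*x)/4.
Then F(pi) - F(0) = (pi/2) - (0) = pi/2.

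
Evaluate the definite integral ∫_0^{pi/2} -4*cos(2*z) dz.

0

An antiderivative is F(z) = -2*sin(2*z).
Then F(pi/2) - F(0) = (0) - (0) = 0.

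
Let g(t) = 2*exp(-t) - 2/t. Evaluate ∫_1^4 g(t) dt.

-4*log(2) - 2*exp(-4) + 2*exp(-1)

An antiderivative is F(t) = -2*log(t) - 2*exp(-t).
Then F(4) - F(1) = (-4*log(2) - 2*exp(-4)) - (-2*exp(-1)) = -4*log(2) - 2*exp(-4) + 2*exp(-1).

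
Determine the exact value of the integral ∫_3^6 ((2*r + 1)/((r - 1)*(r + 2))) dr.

log(4)

Factor the denominator: r**2 + r - 2 = (r + 2)(r - 1).
Partial fractions: (2*r + 1)/((r - 1)*(r + 2)) = 1/(r + 2) + 1/(r - 1).
An antiderivative is F(r) = log(r - 1) + log(r + 2).
Then F(6) - F(3) = (log(40)) - (log(10)) = log(4).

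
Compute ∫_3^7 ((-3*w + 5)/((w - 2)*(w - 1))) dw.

-log(45)

Factor the denominator: w**2 - 3*w + 2 = (w - 1)(w - 2).
Partial fractions: (-3*w + 5)/((w - 2)*(w - 1)) = -2/(w - 1) - 1/(w - 2).
An antiderivative is F(w) = -log(w - 2) - 2*log(w - 1).
Then F(7) - F(3) = (-2*log(3) - log(5) - 2*log(2)) - (-log(4)) = -log(45).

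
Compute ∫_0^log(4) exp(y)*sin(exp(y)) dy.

Let u = exp(y), so du = exp(y) dy. When y = 0, u = 1; when y = log(4), u = 4.
The integral becomes ∫ sin(u) du from 1 to 4, with antiderivative -cos(u).
Back in y: F(y) = -cos(exp(y)).
Then F(log(4)) - F(0) = (-cos(4)) - (-cos(1)) = cos(1) - cos(4).

cos(1) - cos(4)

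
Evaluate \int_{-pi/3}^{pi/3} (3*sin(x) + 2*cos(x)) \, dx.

2*sqrt(3)

An antiderivative is F(x) = 2*sin(x) - 3*cos(x).
Then F(pi/3) - F(-pi/3) = (-3/2 + sqrt(3)) - (-sqrt(3) - 3/2) = 2*sqrt(3).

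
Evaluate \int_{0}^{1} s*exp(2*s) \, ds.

1/4 + exp(2)/4

Integrate by parts once (u = s, dv = exp(2*s) ds).
An antiderivative is F(s) = (2*s - 1)*exp(2*s)/4.
Then F(1) - F(0) = (exp(2)/4) - (-1/4) = 1/4 + exp(2)/4.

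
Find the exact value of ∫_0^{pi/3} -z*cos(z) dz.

-sqrt(3)*pi/6 + 1/2

Integrate by parts once (u = z, dv = -cos(z) dz).
An antiderivative is F(z) = -z*sin(z) - cos(z).
Then F(pi/3) - F(0) = (-sqrt(3)*pi/6 - 1/2) - (-1) = -sqrt(3)*pi/6 + 1/2.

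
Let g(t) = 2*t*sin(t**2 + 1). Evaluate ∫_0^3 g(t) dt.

cos(1) - cos(10)

Let u = t**2 + 1, so du = 2*t dt. When t = 0, u = 1; when t = 3, u = 10.
The integral becomes ∫ sin(u) du from 1 to 10, with antiderivative -cos(u).
Back in t: F(t) = -cos(t**2 + 1).
Then F(3) - F(0) = (-cos(10)) - (-cos(1)) = cos(1) - cos(10).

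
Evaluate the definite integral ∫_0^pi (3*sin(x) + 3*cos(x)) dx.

6

An antiderivative is F(x) = 3*sin(x) - 3*cos(x).
Then F(pi) - F(0) = (3) - (-3) = 6.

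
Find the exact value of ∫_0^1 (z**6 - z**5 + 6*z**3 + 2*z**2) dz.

15/7

By the power rule, an antiderivative is F(z) = z**7/7 - z**6/6 + 3*z**4/2 + 2*z**3/3.
Then F(1) - F(0) = (15/7) - (0) = 15/7.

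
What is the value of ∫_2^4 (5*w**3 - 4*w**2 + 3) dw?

By the power rule, an antiderivative is F(w) = 5*w**4/4 - 4*w**3/3 + 3*w.
Then F(4) - F(2) = (740/3) - (46/3) = 694/3.

694/3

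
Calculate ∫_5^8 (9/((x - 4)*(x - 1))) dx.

-3*log(7) + 12*log(2)

Factor the denominator: x**2 - 5*x + 4 = (x - 1)(x - 4).
Partial fractions: 9/((x - 4)*(x - 1)) = -3/(x - 1) + 3/(x - 4).
An antiderivative is F(x) = 3*log(x - 4) - 3*log(x - 1).
Then F(8) - F(5) = (-3*log(7) + 6*log(2)) - (-log(64)) = -3*log(7) + 12*log(2).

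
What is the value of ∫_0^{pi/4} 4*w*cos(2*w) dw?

Integrate by parts once (u = w, dv = 4*cos(2*w) dw).
An antiderivative is F(w) = 2*w*sin(2*w) + cos(2*w).
Then F(pi/4) - F(0) = (pi/2) - (1) = -1 + pi/2.

-1 + pi/2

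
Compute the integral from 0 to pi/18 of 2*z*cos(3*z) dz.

Integrate by parts once (u = z, dv = 2*cos(3*z) dz).
An antiderivative is F(z) = 2*z*sin(3*z)/3 + 2*cos(3*z)/9.
Then F(pi/18) - F(0) = (pi/54 + sqrt(3)/9) - (2/9) = -2/9 + pi/54 + sqrt(3)/9.

-2/9 + pi/54 + sqrt(3)/9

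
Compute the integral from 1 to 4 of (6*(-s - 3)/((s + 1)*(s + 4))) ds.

Factor the denominator: s**2 + 5*s + 4 = (s + 4)(s + 1).
Partial fractions: 6*(-s - 3)/((s + 1)*(s + 4)) = -2/(s + 4) - 4/(s + 1).
An antiderivative is F(s) = -4*log(s + 1) - 2*log(s + 4).
Then F(4) - F(1) = (-4*log(5) - 6*log(2)) - (-2*log(5) - 4*log(2)) = -log(100).

-log(100)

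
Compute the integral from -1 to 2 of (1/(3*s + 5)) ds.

-log(2)/3 + log(11)/3

An antiderivative is F(s) = log(3*s + 5)/3.
Then F(2) - F(-1) = (log(11)/3) - (log(2)/3) = -log(2)/3 + log(11)/3.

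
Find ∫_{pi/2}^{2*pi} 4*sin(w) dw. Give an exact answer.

An antiderivative is F(w) = -4*cos(w).
Then F(2*pi) - F(pi/2) = (-4) - (0) = -4.

-4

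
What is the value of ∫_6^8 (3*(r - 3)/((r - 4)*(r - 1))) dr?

Factor the denominator: r**2 - 5*r + 4 = (r - 1)(r - 4).
Partial fractions: 3*(r - 3)/((r - 4)*(r - 1)) = 2/(r - 1) + 1/(r - 4).
An antiderivative is F(r) = log(r - 4) + 2*log(r - 1).
Then F(8) - F(6) = (2*log(2) + 2*log(7)) - (log(50)) = log(98/25).

log(98/25)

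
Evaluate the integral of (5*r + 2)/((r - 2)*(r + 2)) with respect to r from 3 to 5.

-2*log(5) + 3*log(3) + 2*log(7)

Factor the denominator: r**2 - 4 = (r + 2)(r - 2).
Partial fractions: (5*r + 2)/((r - 2)*(r + 2)) = 2/(r + 2) + 3/(r - 2).
An antiderivative is F(r) = 3*log(r - 2) + 2*log(r + 2).
Then F(5) - F(3) = (3*log(3) + 2*log(7)) - (log(25)) = -2*log(5) + 3*log(3) + 2*log(7).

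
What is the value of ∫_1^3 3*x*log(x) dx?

-6 + 27*log(3)/2

Integrate by parts once (u = ln x, dv = 3*x dx).
An antiderivative is F(x) = 3*x**2*(2*log(x) - 1)/4.
Then F(3) - F(1) = (-27/4 + 27*log(3)/2) - (-3/4) = -6 + 27*log(3)/2.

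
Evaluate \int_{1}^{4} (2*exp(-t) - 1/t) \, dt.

(-log(4**exp(4)) - 2 + 2*exp(3))*exp(-4)

An antiderivative is F(t) = -log(t) - 2*exp(-t).
Then F(4) - F(1) = ((-log(4**exp(4)) - 2)*exp(-4)) - (-2*exp(-1)) = (-log(4**exp(4)) - 2 + 2*exp(3))*exp(-4).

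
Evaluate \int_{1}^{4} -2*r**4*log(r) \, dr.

Integrate by parts once (u = ln r, dv = -2*r**4 dr).
An antiderivative is F(r) = -2*r**5*(5*log(r) - 1)/25.
Then F(4) - F(1) = (2048/25 - 4096*log(2)/5) - (2/25) = 2046/25 - 4096*log(2)/5.

2046/25 - 4096*log(2)/5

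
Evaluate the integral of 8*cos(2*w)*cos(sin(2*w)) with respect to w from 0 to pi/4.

Let u = sin(2*w), so du = 2*cos(2*w) dw. When w = 0, u = 0; when w = pi/4, u = 1.
The integral becomes 4·∫ cos(u) du from 0 to 1, with antiderivative 4*sin(u).
Back in w: F(w) = 4*sin(sin(2*w)).
Then F(pi/4) - F(0) = (4*sin(1)) - (0) = 4*sin(1).

4*sin(1)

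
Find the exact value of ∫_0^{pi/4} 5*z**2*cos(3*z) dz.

Integrate by parts twice (u = z^2, dv = 5*cos(3*z) dz).
An antiderivative is F(z) = 5*z**2*sin(3*z)/3 + 10*z*cos(3*z)/9 - 10*sin(3*z)/27.
Then F(pi/4) - F(0) = (5*sqrt(2)*(-24*pi - 32 + 9*pi**2)/864) - (0) = 5*sqrt(2)*(-24*pi - 32 + 9*pi**2)/864.

5*sqrt(2)*(-24*pi - 32 + 9*pi**2)/864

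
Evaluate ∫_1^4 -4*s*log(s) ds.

15 - 64*log(2)

Integrate by parts once (u = ln s, dv = -4*s ds).
An antiderivative is F(s) = -s**2*(2*log(s) - 1).
Then F(4) - F(1) = (16 - 64*log(2)) - (1) = 15 - 64*log(2).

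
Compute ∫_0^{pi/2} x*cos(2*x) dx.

Integrate by parts once (u = x, dv = cos(2*x) dx).
An antiderivative is F(x) = x*sin(2*x)/2 + cos(2*x)/4.
Then F(pi/2) - F(0) = (-1/4) - (1/4) = -1/2.

-1/2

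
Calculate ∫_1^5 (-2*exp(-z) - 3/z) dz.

-3*log(5) - 2*exp(-1) + 2*exp(-5)

An antiderivative is F(z) = -3*log(z) + 2*exp(-z).
Then F(5) - F(1) = (-3*log(5) + 2*exp(-5)) - (2*exp(-1)) = -3*log(5) - 2*exp(-1) + 2*exp(-5).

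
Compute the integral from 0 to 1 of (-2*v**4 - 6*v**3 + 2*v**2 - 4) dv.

By the power rule, an antiderivative is F(v) = -2*v**5/5 - 3*v**4/2 + 2*v**3/3 - 4*v.
Then F(1) - F(0) = (-157/30) - (0) = -157/30.

-157/30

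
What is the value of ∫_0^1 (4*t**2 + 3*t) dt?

17/6

By the power rule, an antiderivative is F(t) = 4*t**3/3 + 3*t**2/2.
Then F(1) - F(0) = (17/6) - (0) = 17/6.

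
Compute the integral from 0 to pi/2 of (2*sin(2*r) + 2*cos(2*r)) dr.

An antiderivative is F(r) = sin(2*r) - cos(2*r).
Then F(pi/2) - F(0) = (1) - (-1) = 2.

2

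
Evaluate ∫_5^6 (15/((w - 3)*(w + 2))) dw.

Factor the denominator: w**2 - w - 6 = (w + 2)(w - 3).
Partial fractions: 15/((w - 3)*(w + 2)) = -3/(w + 2) + 3/(w - 3).
An antiderivative is F(w) = 3*log(w - 3) - 3*log(w + 2).
Then F(6) - F(5) = (-9*log(2) + 3*log(3)) - (-3*log(7) + 3*log(2)) = -12*log(2) + 3*log(3) + 3*log(7).

-12*log(2) + 3*log(3) + 3*log(7)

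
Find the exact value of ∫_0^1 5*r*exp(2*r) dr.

Integrate by parts once (u = r, dv = 5*exp(2*r) dr).
An antiderivative is F(r) = (10*r - 5)*exp(2*r)/4.
Then F(1) - F(0) = (5*exp(2)/4) - (-5/4) = 5/4 + 5*exp(2)/4.

5/4 + 5*exp(2)/4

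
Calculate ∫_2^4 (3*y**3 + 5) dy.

190

By the power rule, an antiderivative is F(y) = 3*y**4/4 + 5*y.
Then F(4) - F(2) = (212) - (22) = 190.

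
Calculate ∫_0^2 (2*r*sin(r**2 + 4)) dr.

Let u = r**2 + 4, so du = 2*r dr. When r = 0, u = 4; when r = 2, u = 8.
The integral becomes ∫ sin(u) du from 4 to 8, with antiderivative -cos(u).
Back in r: F(r) = -cos(r**2 + 4).
Then F(2) - F(0) = (-cos(8)) - (-cos(4)) = cos(4) - cos(8).

cos(4) - cos(8)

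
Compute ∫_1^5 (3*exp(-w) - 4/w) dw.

An antiderivative is F(w) = -4*log(w) - 3*exp(-w).
Then F(5) - F(1) = (-4*log(5) - 3*exp(-5)) - (-3*exp(-1)) = -4*log(5) - 3*exp(-5) + 3*exp(-1).

-4*log(5) - 3*exp(-5) + 3*exp(-1)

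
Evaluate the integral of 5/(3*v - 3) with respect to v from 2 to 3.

An antiderivative is F(v) = 5*log(3*v - 3)/3.
Then F(3) - F(2) = (5*log(6)/3) - (5*log(3)/3) = 5*log(2)/3.

5*log(2)/3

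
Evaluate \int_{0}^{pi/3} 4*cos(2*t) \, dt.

sqrt(3)

An antiderivative is F(t) = 2*sin(2*t).
Then F(pi/3) - F(0) = (sqrt(3)) - (0) = sqrt(3).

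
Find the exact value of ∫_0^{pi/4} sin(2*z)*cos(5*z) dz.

Use the identity sin(2*z)cos(5*z) = [sin(7*z) + sin(-3*z)]/2.
An antiderivative is F(z) = cos(3*z)/6 - cos(7*z)/14.
Then F(pi/4) - F(0) = (-5*sqrt(2)/42) - (2/21) = -5*sqrt(2)/42 - 2/21.

-5*sqrt(2)/42 - 2/21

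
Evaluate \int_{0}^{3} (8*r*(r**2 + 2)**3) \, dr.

Let u = r**2 + 2, so du = 2*r dr. When r = 0, u = 2; when r = 3, u = 11.
The integral becomes 4·∫ u**3 du from 2 to 11, with antiderivative u**4.
Back in r: F(r) = (r**2 + 2)**4.
Then F(3) - F(0) = (14641) - (16) = 14625.

14625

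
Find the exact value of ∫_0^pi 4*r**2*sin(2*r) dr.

Integrate by parts twice (u = r^2, dv = 4*sin(2*r) dr).
An antiderivative is F(r) = -2*r**2*cos(2*r) + 2*r*sin(2*r) + cos(2*r).
Then F(pi) - F(0) = (1 - 2*pi**2) - (1) = -2*pi**2.

-2*pi**2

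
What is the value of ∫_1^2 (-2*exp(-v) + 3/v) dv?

-2*exp(-1) + 2*exp(-2) + 3*log(2)

An antiderivative is F(v) = 3*log(v) + 2*exp(-v).
Then F(2) - F(1) = (2*exp(-2) + 3*log(2)) - (2*exp(-1)) = -2*exp(-1) + 2*exp(-2) + 3*log(2).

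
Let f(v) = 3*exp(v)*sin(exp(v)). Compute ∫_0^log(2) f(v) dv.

Let u = exp(v), so du = exp(v) dv. When v = 0, u = 1; when v = log(2), u = 2.
The integral becomes 3·∫ sin(u) du from 1 to 2, with antiderivative -3*cos(u).
Back in v: F(v) = -3*cos(exp(v)).
Then F(log(2)) - F(0) = (-3*cos(2)) - (-3*cos(1)) = -3*cos(2) + 3*cos(1).

-3*cos(2) + 3*cos(1)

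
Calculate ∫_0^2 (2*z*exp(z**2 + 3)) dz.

-exp(3) + exp(7)

Let u = z**2 + 3, so du = 2*z dz. When z = 0, u = 3; when z = 2, u = 7.
The integral becomes ∫ exp(u) du from 3 to 7, with antiderivative exp(u).
Back in z: F(z) = exp(z**2 + 3).
Then F(2) - F(0) = (exp(7)) - (exp(3)) = -exp(3) + exp(7).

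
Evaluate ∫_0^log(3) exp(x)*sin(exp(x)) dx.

cos(1) - cos(3)

Let u = exp(x), so du = exp(x) dx. When x = 0, u = 1; when x = log(3), u = 3.
The integral becomes ∫ sin(u) du from 1 to 3, with antiderivative -cos(u).
Back in x: F(x) = -cos(exp(x)).
Then F(log(3)) - F(0) = (-cos(3)) - (-cos(1)) = cos(1) - cos(3).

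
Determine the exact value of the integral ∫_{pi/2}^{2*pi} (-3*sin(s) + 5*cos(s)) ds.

An antiderivative is F(s) = 5*sin(s) + 3*cos(s).
Then F(2*pi) - F(pi/2) = (3) - (5) = -2.

-2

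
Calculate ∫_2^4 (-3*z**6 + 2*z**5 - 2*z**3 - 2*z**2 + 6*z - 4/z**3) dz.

-965087/168

By the power rule, an antiderivative is F(z) = -3*z**7/7 + z**6/3 - z**4/2 - 2*z**3/3 + 3*z**2 + 2/z**2.
Then F(4) - F(2) = (-970859/168) - (-481/14) = -965087/168.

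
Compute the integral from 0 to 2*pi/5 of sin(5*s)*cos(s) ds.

Use the identity sin(5*s)cos(s) = [sin(6*s) + sin(4*s)]/2.
An antiderivative is F(s) = -cos(4*s)/8 - cos(6*s)/12.
Then F(2*pi/5) - F(0) = (5/96 - 5*sqrt(5)/96) - (-5/24) = 25/96 - 5*sqrt(5)/96.

25/96 - 5*sqrt(5)/96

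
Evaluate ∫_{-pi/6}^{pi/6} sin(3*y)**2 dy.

pi/6

Use the identity sin^2(3*y) = (1 - cos(6*y))/2.
An antiderivative is F(y) = y/2 - sin(6*y)/12.
Then F(pi/6) - F(-pi/6) = (pi/12) - (-pi/12) = pi/6.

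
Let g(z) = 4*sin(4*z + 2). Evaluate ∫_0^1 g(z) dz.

Let u = 4*z + 2, so du = 4 dz. When z = 0, u = 2; when z = 1, u = 6.
The integral becomes ∫ sin(u) du from 2 to 6, with antiderivative -cos(u).
Back in z: F(z) = -cos(4*z + 2).
Then F(1) - F(0) = (-cos(6)) - (-cos(2)) = -cos(6) + cos(2).

-cos(6) + cos(2)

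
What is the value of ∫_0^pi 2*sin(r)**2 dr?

pi

Use the identity sin^2(r) = (1 - cos(2*r))/2.
An antiderivative is F(r) = r - sin(2*r)/2.
Then F(pi) - F(0) = (pi) - (0) = pi.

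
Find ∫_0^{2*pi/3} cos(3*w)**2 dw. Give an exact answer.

Use the identity cos^2(3*w) = (1 + cos(6*w))/2.
An antiderivative is F(w) = w/2 + sin(6*w)/12.
Then F(2*pi/3) - F(0) = (pi/3) - (0) = pi/3.

pi/3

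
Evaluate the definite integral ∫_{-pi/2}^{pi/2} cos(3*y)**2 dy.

Use the identity cos^2(3*y) = (1 + cos(6*y))/2.
An antiderivative is F(y) = y/2 + sin(6*y)/12.
Then F(pi/2) - F(-pi/2) = (pi/4) - (-pi/4) = pi/2.

pi/2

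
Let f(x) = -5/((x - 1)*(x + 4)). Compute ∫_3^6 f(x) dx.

Factor the denominator: x**2 + 3*x - 4 = (x + 4)(x - 1).
Partial fractions: -5/((x - 1)*(x + 4)) = 1/(x + 4) - 1/(x - 1).
An antiderivative is F(x) = -log(x - 1) + log(x + 4).
Then F(6) - F(3) = (log(2)) - (log(7/2)) = log(4/7).

log(4/7)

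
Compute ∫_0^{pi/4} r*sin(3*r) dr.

Integrate by parts once (u = r, dv = sin(3*r) dr).
An antiderivative is F(r) = -r*cos(3*r)/3 + sin(3*r)/9.
Then F(pi/4) - F(0) = (sqrt(2)*(4 + 3*pi)/72) - (0) = sqrt(2)*(4 + 3*pi)/72.

sqrt(2)*(4 + 3*pi)/72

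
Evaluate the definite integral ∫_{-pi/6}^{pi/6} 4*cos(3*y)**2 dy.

Use the identity cos^2(3*y) = (1 + cos(6*y))/2.
An antiderivative is F(y) = 2*y + sin(6*y)/3.
Then F(pi/6) - F(-pi/6) = (pi/3) - (-pi/3) = 2*pi/3.

2*pi/3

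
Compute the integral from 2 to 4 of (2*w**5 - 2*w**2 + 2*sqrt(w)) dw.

By the power rule, an antiderivative is F(w) = w**6/3 + 4*w**(3/2)/3 - 2*w**3/3.
Then F(4) - F(2) = (4000/3) - (8*sqrt(2)/3 + 16) = 3952/3 - 8*sqrt(2)/3.

3952/3 - 8*sqrt(2)/3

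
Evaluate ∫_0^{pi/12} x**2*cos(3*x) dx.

Integrate by parts twice (u = x^2, dv = cos(3*x) dx).
An antiderivative is F(x) = x**2*sin(3*x)/3 + 2*x*cos(3*x)/9 - 2*sin(3*x)/27.
Then F(pi/12) - F(0) = (sqrt(2)*(-32 + pi**2 + 8*pi)/864) - (0) = sqrt(2)*(-32 + pi**2 + 8*pi)/864.

sqrt(2)*(-32 + pi**2 + 8*pi)/864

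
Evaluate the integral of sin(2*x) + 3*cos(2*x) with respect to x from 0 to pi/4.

An antiderivative is F(x) = 3*sin(2*x)/2 - cos(2*x)/2.
Then F(pi/4) - F(0) = (3/2) - (-1/2) = 2.

2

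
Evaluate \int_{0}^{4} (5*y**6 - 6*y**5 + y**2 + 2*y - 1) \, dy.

160444/21

By the power rule, an antiderivative is F(y) = 5*y**7/7 - y**6 + y**3/3 + y**2 - y.
Then F(4) - F(0) = (160444/21) - (0) = 160444/21.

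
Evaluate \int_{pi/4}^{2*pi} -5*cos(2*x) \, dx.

An antiderivative is F(x) = -5*sin(2*x)/2.
Then F(2*pi) - F(pi/4) = (0) - (-5/2) = 5/2.

5/2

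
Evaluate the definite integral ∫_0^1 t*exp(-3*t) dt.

Integrate by parts once (u = t, dv = exp(-3*t) dt).
An antiderivative is F(t) = (-3*t - 1)*exp(-3*t)/9.
Then F(1) - F(0) = (-4*exp(-3)/9) - (-1/9) = (-4 + exp(3))*exp(-3)/9.

(-4 + exp(3))*exp(-3)/9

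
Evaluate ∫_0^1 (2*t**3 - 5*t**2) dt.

By the power rule, an antiderivative is F(t) = t**4/2 - 5*t**3/3.
Then F(1) - F(0) = (-7/6) - (0) = -7/6.

-7/6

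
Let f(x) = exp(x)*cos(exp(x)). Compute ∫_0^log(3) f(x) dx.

Let u = exp(x), so du = exp(x) dx. When x = 0, u = 1; when x = log(3), u = 3.
The integral becomes ∫ cos(u) du from 1 to 3, with antiderivative sin(u).
Back in x: F(x) = sin(exp(x)).
Then F(log(3)) - F(0) = (sin(3)) - (sin(1)) = -sin(1) + sin(3).

-sin(1) + sin(3)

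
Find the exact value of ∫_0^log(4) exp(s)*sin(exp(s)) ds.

Let u = exp(s), so du = exp(s) ds. When s = 0, u = 1; when s = log(4), u = 4.
The integral becomes ∫ sin(u) du from 1 to 4, with antiderivative -cos(u).
Back in s: F(s) = -cos(exp(s)).
Then F(log(4)) - F(0) = (-cos(4)) - (-cos(1)) = cos(1) - cos(4).

cos(1) - cos(4)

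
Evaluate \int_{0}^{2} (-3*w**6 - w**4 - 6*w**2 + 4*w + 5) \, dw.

By the power rule, an antiderivative is F(w) = -3*w**7/7 - w**5/5 - 2*w**3 + 2*w**2 + 5*w.
Then F(2) - F(0) = (-2074/35) - (0) = -2074/35.

-2074/35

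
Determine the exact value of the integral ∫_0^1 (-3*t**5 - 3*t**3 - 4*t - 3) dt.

By the power rule, an antiderivative is F(t) = -t**6/2 - 3*t**4/4 - 2*t**2 - 3*t.
Then F(1) - F(0) = (-25/4) - (0) = -25/4.

-25/4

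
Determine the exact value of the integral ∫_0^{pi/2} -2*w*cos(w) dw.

2 - pi

Integrate by parts once (u = w, dv = -2*cos(w) dw).
An antiderivative is F(w) = -2*w*sin(w) - 2*cos(w).
Then F(pi/2) - F(0) = (-pi) - (-2) = 2 - pi.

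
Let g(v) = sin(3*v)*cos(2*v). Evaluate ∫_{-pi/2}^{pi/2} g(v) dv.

Use the identity sin(3*v)cos(2*v) = [sin(5*v) + sin(v)]/2.
An antiderivative is F(v) = -cos(v)/2 - cos(5*v)/10.
Then F(pi/2) - F(-pi/2) = (0) - (0) = 0.

0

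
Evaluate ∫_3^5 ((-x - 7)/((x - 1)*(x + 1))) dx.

Factor the denominator: x**2 - 1 = (x + 1)(x - 1).
Partial fractions: (-x - 7)/((x - 1)*(x + 1)) = 3/(x + 1) - 4/(x - 1).
An antiderivative is F(x) = -4*log(x - 1) + 3*log(x + 1).
Then F(5) - F(3) = (log(27/32)) - (log(4)) = -7*log(2) + 3*log(3).

-7*log(2) + 3*log(3)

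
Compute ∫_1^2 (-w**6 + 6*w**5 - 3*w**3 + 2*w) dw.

1025/28

By the power rule, an antiderivative is F(w) = -w**7/7 + w**6 - 3*w**4/4 + w**2.
Then F(2) - F(1) = (264/7) - (31/28) = 1025/28.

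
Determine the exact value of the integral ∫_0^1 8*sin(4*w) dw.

2 - 2*cos(4)

Let u = 4*w, so du = 4 dw. When w = 0, u = 0; when w = 1, u = 4.
The integral becomes 2·∫ sin(u) du from 0 to 4, with antiderivative -2*cos(u).
Back in w: F(w) = -2*cos(4*w).
Then F(1) - F(0) = (-2*cos(4)) - (-2) = 2 - 2*cos(4).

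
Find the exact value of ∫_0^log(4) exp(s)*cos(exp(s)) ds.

Let u = exp(s), so du = exp(s) ds. When s = 0, u = 1; when s = log(4), u = 4.
The integral becomes ∫ cos(u) du from 1 to 4, with antiderivative sin(u).
Back in s: F(s) = sin(exp(s)).
Then F(log(4)) - F(0) = (sin(4)) - (sin(1)) = -sin(1) + sin(4).

-sin(1) + sin(4)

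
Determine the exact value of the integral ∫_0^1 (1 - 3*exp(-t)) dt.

-2 + 3*exp(-1)

An antiderivative is F(t) = t + 3*exp(-t).
Then F(1) - F(0) = (1 + 3*exp(-1)) - (3) = -2 + 3*exp(-1).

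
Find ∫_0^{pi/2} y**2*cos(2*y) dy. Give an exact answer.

Integrate by parts twice (u = y^2, dv = cos(2*y) dy).
An antiderivative is F(y) = y**2*sin(2*y)/2 + y*cos(2*y)/2 - sin(2*y)/4.
Then F(pi/2) - F(0) = (-pi/4) - (0) = -pi/4.

-pi/4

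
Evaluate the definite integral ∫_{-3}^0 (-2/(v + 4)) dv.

-log(16)

An antiderivative is F(v) = -2*log(v + 4).
Then F(0) - F(-3) = (-log(16)) - (0) = -log(16).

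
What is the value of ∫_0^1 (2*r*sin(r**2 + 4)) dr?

cos(4) - cos(5)

Let u = r**2 + 4, so du = 2*r dr. When r = 0, u = 4; when r = 1, u = 5.
The integral becomes ∫ sin(u) du from 4 to 5, with antiderivative -cos(u).
Back in r: F(r) = -cos(r**2 + 4).
Then F(1) - F(0) = (-cos(5)) - (-cos(4)) = cos(4) - cos(5).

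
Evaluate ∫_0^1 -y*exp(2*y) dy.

Integrate by parts once (u = y, dv = -exp(2*y) dy).
An antiderivative is F(y) = (-2*y + 1)*exp(2*y)/4.
Then F(1) - F(0) = (-exp(2)/4) - (1/4) = -exp(2)/4 - 1/4.

-exp(2)/4 - 1/4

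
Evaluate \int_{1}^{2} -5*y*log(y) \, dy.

15/4 - 10*log(2)

Integrate by parts once (u = ln y, dv = -5*y dy).
An antiderivative is F(y) = -5*y**2*(2*log(y) - 1)/4.
Then F(2) - F(1) = (5 - 10*log(2)) - (5/4) = 15/4 - 10*log(2).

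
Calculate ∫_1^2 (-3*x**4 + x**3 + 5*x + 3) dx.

-87/20

By the power rule, an antiderivative is F(x) = -3*x**5/5 + x**4/4 + 5*x**2/2 + 3*x.
Then F(2) - F(1) = (4/5) - (103/20) = -87/20.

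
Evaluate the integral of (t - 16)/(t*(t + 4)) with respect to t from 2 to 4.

-5*log(3) + 6*log(2)

Factor the denominator: t**2 + 4*t = (t + 4)t.
Partial fractions: (t - 16)/(t*(t + 4)) = 5/(t + 4) - 4/t.
An antiderivative is F(t) = -4*log(t) + 5*log(t + 4).
Then F(4) - F(2) = (7*log(2)) - (log(2) + 5*log(3)) = -5*log(3) + 6*log(2).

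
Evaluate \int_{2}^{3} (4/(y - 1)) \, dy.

log(16)

An antiderivative is F(y) = 4*log(y - 1).
Then F(3) - F(2) = (log(16)) - (0) = log(16).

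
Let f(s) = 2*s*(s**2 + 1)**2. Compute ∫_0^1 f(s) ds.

Let u = s**2 + 1, so du = 2*s ds. When s = 0, u = 1; when s = 1, u = 2.
The integral becomes ∫ u**2 du from 1 to 2, with antiderivative u**3/3.
Back in s: F(s) = (s**2 + 1)**3/3.
Then F(1) - F(0) = (8/3) - (1/3) = 7/3.

7/3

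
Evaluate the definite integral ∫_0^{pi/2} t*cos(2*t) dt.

Integrate by parts once (u = t, dv = cos(2*t) dt).
An antiderivative is F(t) = t*sin(2*t)/2 + cos(2*t)/4.
Then F(pi/2) - F(0) = (-1/4) - (1/4) = -1/2.

-1/2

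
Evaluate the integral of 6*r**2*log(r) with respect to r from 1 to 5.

Integrate by parts once (u = ln r, dv = 6*r**2 dr).
An antiderivative is F(r) = 2*r**3*(3*log(r) - 1)/3.
Then F(5) - F(1) = (-250/3 + 250*log(5)) - (-2/3) = -248/3 + 250*log(5).

-248/3 + 250*log(5)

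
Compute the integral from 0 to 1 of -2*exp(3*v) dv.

2/3 - 2*exp(3)/3

An antiderivative is F(v) = -2*exp(3*v)/3.
Then F(1) - F(0) = (-2*exp(3)/3) - (-2/3) = 2/3 - 2*exp(3)/3.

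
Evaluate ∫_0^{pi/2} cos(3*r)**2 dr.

pi/4

Use the identity cos^2(3*r) = (1 + cos(6*r))/2.
An antiderivative is F(r) = r/2 + sin(6*r)/12.
Then F(pi/2) - F(0) = (pi/4) - (0) = pi/4.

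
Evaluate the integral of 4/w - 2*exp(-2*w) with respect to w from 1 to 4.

-exp(-2) + exp(-8) + 8*log(2)

An antiderivative is F(w) = 4*log(w) + exp(-2*w).
Then F(4) - F(1) = (exp(-8) + 8*log(2)) - (exp(-2)) = -exp(-2) + exp(-8) + 8*log(2).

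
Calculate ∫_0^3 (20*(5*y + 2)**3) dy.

83505

Let u = 5*y + 2, so du = 5 dy. When y = 0, u = 2; when y = 3, u = 17.
The integral becomes 4·∫ u**3 du from 2 to 17, with antiderivative u**4.
Back in y: F(y) = (5*y + 2)**4.
Then F(3) - F(0) = (83521) - (16) = 83505.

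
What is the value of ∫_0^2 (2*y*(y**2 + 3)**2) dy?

Let u = y**2 + 3, so du = 2*y dy. When y = 0, u = 3; when y = 2, u = 7.
The integral becomes ∫ u**2 du from 3 to 7, with antiderivative u**3/3.
Back in y: F(y) = (y**2 + 3)**3/3.
Then F(2) - F(0) = (343/3) - (9) = 316/3.

316/3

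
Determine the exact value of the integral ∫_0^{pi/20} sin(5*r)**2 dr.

-1/20 + pi/40

Use the identity sin^2(5*r) = (1 - cos(10*r))/2.
An antiderivative is F(r) = r/2 - sin(10*r)/20.
Then F(pi/20) - F(0) = (-1/20 + pi/40) - (0) = -1/20 + pi/40.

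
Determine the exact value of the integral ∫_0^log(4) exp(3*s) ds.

21

Let u = exp(s), so du = exp(s) ds. When s = 0, u = 1; when s = log(4), u = 4.
The integral becomes ∫ u**2 du from 1 to 4, with antiderivative u**3/3.
Back in s: F(s) = exp(3*s)/3.
Then F(log(4)) - F(0) = (64/3) - (1/3) = 21.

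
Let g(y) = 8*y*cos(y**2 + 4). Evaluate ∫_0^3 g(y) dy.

4*sin(13) - 4*sin(4)

Let u = y**2 + 4, so du = 2*y dy. When y = 0, u = 4; when y = 3, u = 13.
The integral becomes 4·∫ cos(u) du from 4 to 13, with antiderivative 4*sin(u).
Back in y: F(y) = 4*sin(y**2 + 4).
Then F(3) - F(0) = (4*sin(13)) - (4*sin(4)) = 4*sin(13) - 4*sin(4).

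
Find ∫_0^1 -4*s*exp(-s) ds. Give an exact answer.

-4 + 8*exp(-1)

Integrate by parts once (u = s, dv = -4*exp(-s) ds).
An antiderivative is F(s) = (4*s + 4)*exp(-s).
Then F(1) - F(0) = (8*exp(-1)) - (4) = -4 + 8*exp(-1).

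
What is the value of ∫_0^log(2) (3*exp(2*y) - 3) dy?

9/2 - log(8)

An antiderivative is F(y) = 3*exp(2*y)/2 - 3*y.
Then F(log(2)) - F(0) = (6 - 3*log(2)) - (3/2) = 9/2 - log(8).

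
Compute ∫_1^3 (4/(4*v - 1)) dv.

log(11/3)

An antiderivative is F(v) = log(4*v - 1).
Then F(3) - F(1) = (log(11)) - (log(3)) = log(11/3).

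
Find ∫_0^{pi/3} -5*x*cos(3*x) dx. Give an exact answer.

Integrate by parts once (u = x, dv = -5*cos(3*x) dx).
An antiderivative is F(x) = -5*x*sin(3*x)/3 - 5*cos(3*x)/9.
Then F(pi/3) - F(0) = (5/9) - (-5/9) = 10/9.

10/9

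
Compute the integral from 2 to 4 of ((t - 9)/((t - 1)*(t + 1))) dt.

Factor the denominator: t**2 - 1 = (t + 1)(t - 1).
Partial fractions: (t - 9)/((t - 1)*(t + 1)) = 5/(t + 1) - 4/(t - 1).
An antiderivative is F(t) = -4*log(t - 1) + 5*log(t + 1).
Then F(4) - F(2) = (-4*log(3) + 5*log(5)) - (5*log(3)) = -9*log(3) + 5*log(5).

-9*log(3) + 5*log(5)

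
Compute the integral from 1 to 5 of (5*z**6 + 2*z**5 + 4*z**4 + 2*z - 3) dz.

By the power rule, an antiderivative is F(z) = 5*z**7/7 + z**6/3 + 4*z**5/5 + z**2 - 3*z.
Then F(5) - F(1) = (1333960/21) - (-16/105) = 2223272/35.

2223272/35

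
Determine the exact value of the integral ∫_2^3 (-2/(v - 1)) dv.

-log(4)

An antiderivative is F(v) = -2*log(v - 1).
Then F(3) - F(2) = (-log(4)) - (0) = -log(4).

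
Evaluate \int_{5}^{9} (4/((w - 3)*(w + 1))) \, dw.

Factor the denominator: w**2 - 2*w - 3 = (w + 1)(w - 3).
Partial fractions: 4/((w - 3)*(w + 1)) = -1/(w + 1) + 1/(w - 3).
An antiderivative is F(w) = log(w - 3) - log(w + 1).
Then F(9) - F(5) = (log(3/5)) - (-log(3)) = log(9/5).

log(9/5)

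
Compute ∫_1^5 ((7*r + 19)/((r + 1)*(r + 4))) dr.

-3*log(5) + 10*log(3)

Factor the denominator: r**2 + 5*r + 4 = (r + 4)(r + 1).
Partial fractions: (7*r + 19)/((r + 1)*(r + 4)) = 3/(r + 4) + 4/(r + 1).
An antiderivative is F(r) = 4*log(r + 1) + 3*log(r + 4).
Then F(5) - F(1) = (4*log(2) + 10*log(3)) - (4*log(2) + 3*log(5)) = -3*log(5) + 10*log(3).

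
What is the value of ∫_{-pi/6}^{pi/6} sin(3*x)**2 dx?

pi/6

Use the identity sin^2(3*x) = (1 - cos(6*x))/2.
An antiderivative is F(x) = x/2 - sin(6*x)/12.
Then F(pi/6) - F(-pi/6) = (pi/12) - (-pi/12) = pi/6.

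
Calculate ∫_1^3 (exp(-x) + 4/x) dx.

-exp(-3) + exp(-1) + 4*log(3)

An antiderivative is F(x) = 4*log(x) - exp(-x).
Then F(3) - F(1) = (-exp(-3) + 4*log(3)) - (-exp(-1)) = -exp(-3) + exp(-1) + 4*log(3).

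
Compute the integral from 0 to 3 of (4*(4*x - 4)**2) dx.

Let u = 4*x - 4, so du = 4 dx. When x = 0, u = -4; when x = 3, u = 8.
The integral becomes ∫ u**2 du from -4 to 8, with antiderivative u**3/3.
Back in x: F(x) = (4*x - 4)**3/3.
Then F(3) - F(0) = (512/3) - (-64/3) = 192.

192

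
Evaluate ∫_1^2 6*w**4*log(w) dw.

Integrate by parts once (u = ln w, dv = 6*w**4 dw).
An antiderivative is F(w) = 6*w**5*(5*log(w) - 1)/25.
Then F(2) - F(1) = (-192/25 + 192*log(2)/5) - (-6/25) = -186/25 + 192*log(2)/5.

-186/25 + 192*log(2)/5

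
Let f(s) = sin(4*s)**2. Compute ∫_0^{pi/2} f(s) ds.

pi/4

Use the identity sin^2(4*s) = (1 - cos(8*s))/2.
An antiderivative is F(s) = s/2 - sin(8*s)/16.
Then F(pi/2) - F(0) = (pi/4) - (0) = pi/4.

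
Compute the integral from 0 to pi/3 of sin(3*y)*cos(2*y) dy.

Use the identity sin(3*y)cos(2*y) = [sin(5*y) + sin(y)]/2.
An antiderivative is F(y) = -cos(y)/2 - cos(5*y)/10.
Then F(pi/3) - F(0) = (-3/10) - (-3/5) = 3/10.

3/10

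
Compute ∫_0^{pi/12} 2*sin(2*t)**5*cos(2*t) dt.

Let u = sin(2*t), so du = 2*cos(2*t) dt. When t = 0, u = 0; when t = pi/12, u = 1/2.
The integral becomes ∫ u**5 du from 0 to 1/2, with antiderivative u**6/6.
Back in t: F(t) = sin(2*t)**6/6.
Then F(pi/12) - F(0) = (1/384) - (0) = 1/384.

1/384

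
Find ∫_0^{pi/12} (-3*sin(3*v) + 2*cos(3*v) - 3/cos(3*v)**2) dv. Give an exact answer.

An antiderivative is F(v) = 2*sin(3*v)/3 + cos(3*v) - tan(3*v).
Then F(pi/12) - F(0) = (-1 + 5*sqrt(2)/6) - (1) = -2 + 5*sqrt(2)/6.

-2 + 5*sqrt(2)/6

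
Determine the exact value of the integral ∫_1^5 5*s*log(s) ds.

-30 + 125*log(5)/2

Integrate by parts once (u = ln s, dv = 5*s ds).
An antiderivative is F(s) = 5*s**2*(2*log(s) - 1)/4.
Then F(5) - F(1) = (-125/4 + 125*log(5)/2) - (-5/4) = -30 + 125*log(5)/2.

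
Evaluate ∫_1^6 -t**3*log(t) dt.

Integrate by parts once (u = ln t, dv = -t**3 dt).
An antiderivative is F(t) = -t**4*(4*log(t) - 1)/16.
Then F(6) - F(1) = (-324*log(3) - 324*log(2) + 81) - (1/16) = -324*log(3) - 324*log(2) + 1295/16.

-324*log(3) - 324*log(2) + 1295/16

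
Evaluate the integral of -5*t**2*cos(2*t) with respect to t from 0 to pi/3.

-5*sqrt(3)*pi**2/36 + 5*sqrt(3)/8 + 5*pi/12

Integrate by parts twice (u = t^2, dv = -5*cos(2*t) dt).
An antiderivative is F(t) = -5*t**2*sin(2*t)/2 - 5*t*cos(2*t)/2 + 5*sin(2*t)/4.
Then F(pi/3) - F(0) = (-5*sqrt(3)*pi**2/36 + 5*sqrt(3)/8 + 5*pi/12) - (0) = -5*sqrt(3)*pi**2/36 + 5*sqrt(3)/8 + 5*pi/12.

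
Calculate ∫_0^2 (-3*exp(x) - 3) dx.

An antiderivative is F(x) = -3*x - 3*exp(x).
Then F(2) - F(0) = (-3*exp(2) - 6) - (-3) = -3*exp(2) - 3.

-3*exp(2) - 3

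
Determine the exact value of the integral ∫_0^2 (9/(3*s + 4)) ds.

-3*log(2) + 3*log(5)

Let u = 3*s + 4, so du = 3 ds. When s = 0, u = 4; when s = 2, u = 10.
The integral becomes 3·∫ 1/u du from 4 to 10, with antiderivative 3*log(u).
Back in s: F(s) = 3*log(3*s + 4).
Then F(2) - F(0) = (3*log(2) + 3*log(5)) - (log(64)) = -3*log(2) + 3*log(5).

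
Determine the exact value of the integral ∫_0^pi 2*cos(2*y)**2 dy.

pi

Use the identity cos^2(2*y) = (1 + cos(4*y))/2.
An antiderivative is F(y) = y + sin(4*y)/4.
Then F(pi) - F(0) = (pi) - (0) = pi.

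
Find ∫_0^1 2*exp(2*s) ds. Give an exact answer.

-1 + exp(2)

An antiderivative is F(s) = exp(2*s).
Then F(1) - F(0) = (exp(2)) - (1) = -1 + exp(2).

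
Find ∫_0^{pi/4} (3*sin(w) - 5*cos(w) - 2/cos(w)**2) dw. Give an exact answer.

An antiderivative is F(w) = -5*sin(w) - 3*cos(w) - 2*tan(w).
Then F(pi/4) - F(0) = (-4*sqrt(2) - 2) - (-3) = 1 - 4*sqrt(2).

1 - 4*sqrt(2)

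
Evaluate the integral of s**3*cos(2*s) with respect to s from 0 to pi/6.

Integrate by parts 3 times (u = s^3, dv = cos(2*s) ds).
An antiderivative is F(s) = s**3*sin(2*s)/2 + 3*s**2*cos(2*s)/4 - 3*s*sin(2*s)/4 - 3*cos(2*s)/8.
Then F(pi/6) - F(0) = (-sqrt(3)*pi/16 - 3/16 + sqrt(3)*pi**3/864 + pi**2/96) - (-3/8) = -sqrt(3)*pi/16 + sqrt(3)*pi**3/864 + pi**2/96 + 3/16.

-sqrt(3)*pi/16 + sqrt(3)*pi**3/864 + pi**2/96 + 3/16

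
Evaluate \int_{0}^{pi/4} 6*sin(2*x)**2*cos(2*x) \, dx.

Let u = sin(2*x), so du = 2*cos(2*x) dx. When x = 0, u = 0; when x = pi/4, u = 1.
The integral becomes 3·∫ u**2 du from 0 to 1, with antiderivative u**3.
Back in x: F(x) = sin(2*x)**3.
Then F(pi/4) - F(0) = (1) - (0) = 1.

1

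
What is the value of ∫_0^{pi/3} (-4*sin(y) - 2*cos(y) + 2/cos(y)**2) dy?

-2 + sqrt(3)

An antiderivative is F(y) = -2*sin(y) + 4*cos(y) + 2*tan(y).
Then F(pi/3) - F(0) = (sqrt(3) + 2) - (4) = -2 + sqrt(3).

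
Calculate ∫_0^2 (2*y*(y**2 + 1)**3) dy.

156

Let u = y**2 + 1, so du = 2*y dy. When y = 0, u = 1; when y = 2, u = 5.
The integral becomes ∫ u**3 du from 1 to 5, with antiderivative u**4/4.
Back in y: F(y) = (y**2 + 1)**4/4.
Then F(2) - F(0) = (625/4) - (1/4) = 156.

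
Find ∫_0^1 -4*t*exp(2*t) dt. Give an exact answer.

Integrate by parts once (u = t, dv = -4*exp(2*t) dt).
An antiderivative is F(t) = (-2*t + 1)*exp(2*t).
Then F(1) - F(0) = (-exp(2)) - (1) = -exp(2) - 1.

-exp(2) - 1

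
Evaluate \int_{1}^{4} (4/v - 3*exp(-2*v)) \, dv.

An antiderivative is F(v) = 4*log(v) + 3*exp(-2*v)/2.
Then F(4) - F(1) = (3*exp(-8)/2 + 8*log(2)) - (3*exp(-2)/2) = -3*exp(-2)/2 + 3*exp(-8)/2 + 8*log(2).

-3*exp(-2)/2 + 3*exp(-8)/2 + 8*log(2)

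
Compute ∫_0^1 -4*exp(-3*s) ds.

An antiderivative is F(s) = 4*exp(-3*s)/3.
Then F(1) - F(0) = (4*exp(-3)/3) - (4/3) = -4/3 + 4*exp(-3)/3.

-4/3 + 4*exp(-3)/3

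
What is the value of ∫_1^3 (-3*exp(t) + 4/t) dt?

-3*exp(3) + log(81) + 3*exp(1)

An antiderivative is F(t) = -3*exp(t) + 4*log(t).
Then F(3) - F(1) = (-3*exp(3) + log(81)) - (-3*exp(1)) = -3*exp(3) + log(81) + 3*exp(1).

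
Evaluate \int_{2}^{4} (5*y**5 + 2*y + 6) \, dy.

By the power rule, an antiderivative is F(y) = 5*y**6/6 + y**2 + 6*y.
Then F(4) - F(2) = (10360/3) - (208/3) = 3384.

3384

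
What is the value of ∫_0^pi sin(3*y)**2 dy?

pi/2

Use the identity sin^2(3*y) = (1 - cos(6*y))/2.
An antiderivative is F(y) = y/2 - sin(6*y)/12.
Then F(pi) - F(0) = (pi/2) - (0) = pi/2.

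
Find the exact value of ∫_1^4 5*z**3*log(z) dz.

Integrate by parts once (u = ln z, dv = 5*z**3 dz).
An antiderivative is F(z) = 5*z**4*(4*log(z) - 1)/16.
Then F(4) - F(1) = (-80 + 640*log(2)) - (-5/16) = -1275/16 + 640*log(2).

-1275/16 + 640*log(2)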